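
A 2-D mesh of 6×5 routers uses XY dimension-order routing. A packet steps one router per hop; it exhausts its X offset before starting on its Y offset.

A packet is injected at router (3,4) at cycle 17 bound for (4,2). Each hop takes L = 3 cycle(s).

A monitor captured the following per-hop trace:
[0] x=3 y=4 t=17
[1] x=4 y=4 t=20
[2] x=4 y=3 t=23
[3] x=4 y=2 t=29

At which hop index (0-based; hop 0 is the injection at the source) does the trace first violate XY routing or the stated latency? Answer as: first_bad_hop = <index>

first_bad_hop = 3

check 1→ d=(1,0) cyc+3: ok
check 2→ d=(0,-1) cyc+3: ok
check 3→ d=(0,-1) cyc+6: BAD: Δcyc=6≠L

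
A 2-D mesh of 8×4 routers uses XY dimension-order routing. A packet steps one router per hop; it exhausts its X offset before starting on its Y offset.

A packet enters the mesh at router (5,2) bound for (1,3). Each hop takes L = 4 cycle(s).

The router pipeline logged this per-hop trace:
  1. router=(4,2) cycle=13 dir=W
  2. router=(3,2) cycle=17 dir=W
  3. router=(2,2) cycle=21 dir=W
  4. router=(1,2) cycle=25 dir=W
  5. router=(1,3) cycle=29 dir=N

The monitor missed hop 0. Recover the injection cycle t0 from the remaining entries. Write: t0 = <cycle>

t0 = 9

Hop 1 reached at cycle 13; hop k is at t0 + k·L.
Subtract one hop: t0 = 13 − 4 = 9.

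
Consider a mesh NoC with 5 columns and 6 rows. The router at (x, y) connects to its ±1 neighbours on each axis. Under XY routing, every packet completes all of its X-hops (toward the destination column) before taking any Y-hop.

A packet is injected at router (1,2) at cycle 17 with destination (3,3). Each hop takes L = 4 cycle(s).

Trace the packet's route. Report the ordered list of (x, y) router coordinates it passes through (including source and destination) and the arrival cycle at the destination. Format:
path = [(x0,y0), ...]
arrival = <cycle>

[0] x=1 y=2 t=17
[1] x=2 y=2 t=21 →E
[2] x=3 y=2 t=25 →E
[3] x=3 y=3 t=29 →N

path = [(1,2), (2,2), (3,2), (3,3)]
arrival = 29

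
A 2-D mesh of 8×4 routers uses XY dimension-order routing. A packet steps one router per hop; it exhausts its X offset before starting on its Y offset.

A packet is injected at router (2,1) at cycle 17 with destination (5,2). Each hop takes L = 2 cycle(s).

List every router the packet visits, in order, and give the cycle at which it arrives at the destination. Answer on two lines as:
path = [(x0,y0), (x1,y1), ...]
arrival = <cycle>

#0 — 2,1 | c17
#1 — 3,1 | c19 | E
#2 — 4,1 | c21 | E
#3 — 5,1 | c23 | E
#4 — 5,2 | c25 | N

path = [(2,1), (3,1), (4,1), (5,1), (5,2)]
arrival = 25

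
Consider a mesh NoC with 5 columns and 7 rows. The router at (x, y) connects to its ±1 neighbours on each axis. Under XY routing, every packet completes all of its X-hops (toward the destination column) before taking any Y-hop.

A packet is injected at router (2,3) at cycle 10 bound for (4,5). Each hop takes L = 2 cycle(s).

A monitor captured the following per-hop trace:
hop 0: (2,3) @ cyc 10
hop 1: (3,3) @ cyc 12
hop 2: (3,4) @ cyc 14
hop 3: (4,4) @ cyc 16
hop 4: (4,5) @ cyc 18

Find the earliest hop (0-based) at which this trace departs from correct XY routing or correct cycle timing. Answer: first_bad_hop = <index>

check 1→ d=(1,0) cyc+2: ok
check 2→ d=(0,1) cyc+2: BAD: Y-move but x=3≠4

first_bad_hop = 2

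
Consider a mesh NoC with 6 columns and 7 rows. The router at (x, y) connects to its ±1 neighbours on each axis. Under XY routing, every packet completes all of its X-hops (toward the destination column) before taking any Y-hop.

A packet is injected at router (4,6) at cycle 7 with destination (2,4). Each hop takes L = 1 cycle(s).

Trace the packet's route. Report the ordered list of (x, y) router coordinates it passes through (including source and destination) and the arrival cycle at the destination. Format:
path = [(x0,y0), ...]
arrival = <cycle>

path = [(4,6), (3,6), (2,6), (2,5), (2,4)]
arrival = 11

t=7: at (4,6)
t=8: at (3,6) after W
t=9: at (2,6) after W
t=10: at (2,5) after S
t=11: at (2,4) after S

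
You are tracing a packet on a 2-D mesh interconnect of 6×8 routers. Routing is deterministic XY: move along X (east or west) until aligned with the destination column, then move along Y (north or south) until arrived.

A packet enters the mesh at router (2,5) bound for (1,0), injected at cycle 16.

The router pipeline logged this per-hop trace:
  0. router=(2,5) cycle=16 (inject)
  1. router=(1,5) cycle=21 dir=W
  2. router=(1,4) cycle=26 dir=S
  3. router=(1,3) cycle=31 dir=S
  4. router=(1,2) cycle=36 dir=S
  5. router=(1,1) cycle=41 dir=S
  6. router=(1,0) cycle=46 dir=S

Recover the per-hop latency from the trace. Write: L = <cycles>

L = 5

cyc[1] − cyc[0] = 21 − 16 = 5.
Per-hop latency L = Δcyc = 5.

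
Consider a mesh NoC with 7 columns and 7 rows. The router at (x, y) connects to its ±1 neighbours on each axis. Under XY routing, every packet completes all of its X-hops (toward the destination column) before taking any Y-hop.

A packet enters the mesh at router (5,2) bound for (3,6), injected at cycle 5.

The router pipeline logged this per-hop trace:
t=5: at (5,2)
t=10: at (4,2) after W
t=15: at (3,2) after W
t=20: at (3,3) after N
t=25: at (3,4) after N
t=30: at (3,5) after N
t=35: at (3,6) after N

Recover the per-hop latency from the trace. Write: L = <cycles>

L = 5

cyc[1] − cyc[0] = 10 − 5 = 5.
One hop costs L cycles, so L = 5.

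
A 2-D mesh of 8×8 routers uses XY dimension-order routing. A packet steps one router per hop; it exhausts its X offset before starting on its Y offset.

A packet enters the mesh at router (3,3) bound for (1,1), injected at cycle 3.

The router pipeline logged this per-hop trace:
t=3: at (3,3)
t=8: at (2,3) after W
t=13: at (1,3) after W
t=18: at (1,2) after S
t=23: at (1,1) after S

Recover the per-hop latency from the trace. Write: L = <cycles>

L = 5

From hop 0 (3) to hop 1 (8): +5 cycles.
One hop costs L cycles, so L = 5.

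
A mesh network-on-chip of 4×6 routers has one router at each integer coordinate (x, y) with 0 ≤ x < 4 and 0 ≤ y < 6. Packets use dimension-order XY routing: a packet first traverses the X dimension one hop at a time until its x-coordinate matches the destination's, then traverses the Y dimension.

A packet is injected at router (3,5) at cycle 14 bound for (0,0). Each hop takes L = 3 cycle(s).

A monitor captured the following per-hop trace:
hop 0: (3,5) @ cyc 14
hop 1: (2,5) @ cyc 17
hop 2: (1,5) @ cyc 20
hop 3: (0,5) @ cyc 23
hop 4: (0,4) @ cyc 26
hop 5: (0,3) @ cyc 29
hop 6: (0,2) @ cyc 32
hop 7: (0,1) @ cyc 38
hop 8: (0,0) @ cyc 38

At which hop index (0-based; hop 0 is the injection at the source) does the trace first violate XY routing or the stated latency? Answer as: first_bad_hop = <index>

first_bad_hop = 7

check 1→ d=(-1,0) cyc+3: ok
check 2→ d=(-1,0) cyc+3: ok
check 3→ d=(-1,0) cyc+3: ok
check 4→ d=(0,-1) cyc+3: ok
check 5→ d=(0,-1) cyc+3: ok
check 6→ d=(0,-1) cyc+3: ok
check 7→ d=(0,-1) cyc+6: BAD: Δcyc=6≠L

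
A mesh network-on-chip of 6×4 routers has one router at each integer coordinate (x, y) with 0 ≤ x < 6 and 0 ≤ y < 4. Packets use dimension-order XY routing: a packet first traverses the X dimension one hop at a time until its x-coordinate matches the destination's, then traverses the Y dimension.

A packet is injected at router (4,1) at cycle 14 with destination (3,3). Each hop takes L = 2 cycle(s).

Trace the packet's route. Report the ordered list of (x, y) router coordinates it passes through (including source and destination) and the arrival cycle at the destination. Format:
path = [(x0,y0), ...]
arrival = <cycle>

#0 — 4,1 | c14
#1 — 3,1 | c16 | W
#2 — 3,2 | c18 | N
#3 — 3,3 | c20 | N

path = [(4,1), (3,1), (3,2), (3,3)]
arrival = 20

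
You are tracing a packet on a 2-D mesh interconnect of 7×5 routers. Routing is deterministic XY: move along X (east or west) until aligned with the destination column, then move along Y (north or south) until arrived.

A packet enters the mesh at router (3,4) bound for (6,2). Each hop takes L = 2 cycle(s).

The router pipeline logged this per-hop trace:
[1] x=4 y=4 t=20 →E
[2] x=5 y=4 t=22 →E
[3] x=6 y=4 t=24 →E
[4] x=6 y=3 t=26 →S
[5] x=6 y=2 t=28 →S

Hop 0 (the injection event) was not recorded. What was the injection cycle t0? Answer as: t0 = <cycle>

The first recorded entry is hop 1 at cycle 20.
Therefore t0 = 20 − L = 18.

t0 = 18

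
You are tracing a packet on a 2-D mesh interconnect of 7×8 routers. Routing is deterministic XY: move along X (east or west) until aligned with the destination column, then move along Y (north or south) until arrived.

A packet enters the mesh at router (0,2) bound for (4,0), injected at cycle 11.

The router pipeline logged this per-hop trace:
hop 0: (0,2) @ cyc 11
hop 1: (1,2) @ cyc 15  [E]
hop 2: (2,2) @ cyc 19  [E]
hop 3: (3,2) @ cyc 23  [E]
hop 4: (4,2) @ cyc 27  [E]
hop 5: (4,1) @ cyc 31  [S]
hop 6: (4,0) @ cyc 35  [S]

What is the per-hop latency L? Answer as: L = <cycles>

From hop 0 (11) to hop 1 (15): +4 cycles.
Each hop adds L, hence L = 4.

L = 4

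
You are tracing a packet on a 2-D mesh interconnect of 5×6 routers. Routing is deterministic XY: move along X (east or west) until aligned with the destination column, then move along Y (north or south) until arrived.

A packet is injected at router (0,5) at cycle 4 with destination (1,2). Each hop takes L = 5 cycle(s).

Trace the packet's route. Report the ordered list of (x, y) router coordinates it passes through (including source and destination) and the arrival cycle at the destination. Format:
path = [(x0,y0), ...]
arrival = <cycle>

hop 0: (0,5) @ cyc 4
hop 1: (1,5) @ cyc 9  [E]
hop 2: (1,4) @ cyc 14  [S]
hop 3: (1,3) @ cyc 19  [S]
hop 4: (1,2) @ cyc 24  [S]

path = [(0,5), (1,5), (1,4), (1,3), (1,2)]
arrival = 24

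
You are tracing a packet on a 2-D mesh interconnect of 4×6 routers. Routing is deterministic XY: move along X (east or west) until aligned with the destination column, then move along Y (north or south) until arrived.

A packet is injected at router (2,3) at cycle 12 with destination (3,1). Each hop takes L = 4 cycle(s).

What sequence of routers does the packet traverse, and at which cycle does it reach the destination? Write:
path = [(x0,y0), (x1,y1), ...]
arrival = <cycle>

path = [(2,3), (3,3), (3,2), (3,1)]
arrival = 24

#0 — 2,3 | c12
#1 — 3,3 | c16 | E
#2 — 3,2 | c20 | S
#3 — 3,1 | c24 | S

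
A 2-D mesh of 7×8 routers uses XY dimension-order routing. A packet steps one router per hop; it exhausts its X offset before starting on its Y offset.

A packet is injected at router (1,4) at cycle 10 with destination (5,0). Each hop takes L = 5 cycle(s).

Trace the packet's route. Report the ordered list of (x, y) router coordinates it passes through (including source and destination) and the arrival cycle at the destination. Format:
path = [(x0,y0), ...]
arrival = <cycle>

path = [(1,4), (2,4), (3,4), (4,4), (5,4), (5,3), (5,2), (5,1), (5,0)]
arrival = 50

hop 0: (1,4) @ cyc 10
hop 1: (2,4) @ cyc 15  [E]
hop 2: (3,4) @ cyc 20  [E]
hop 3: (4,4) @ cyc 25  [E]
hop 4: (5,4) @ cyc 30  [E]
hop 5: (5,3) @ cyc 35  [S]
hop 6: (5,2) @ cyc 40  [S]
hop 7: (5,1) @ cyc 45  [S]
hop 8: (5,0) @ cyc 50  [S]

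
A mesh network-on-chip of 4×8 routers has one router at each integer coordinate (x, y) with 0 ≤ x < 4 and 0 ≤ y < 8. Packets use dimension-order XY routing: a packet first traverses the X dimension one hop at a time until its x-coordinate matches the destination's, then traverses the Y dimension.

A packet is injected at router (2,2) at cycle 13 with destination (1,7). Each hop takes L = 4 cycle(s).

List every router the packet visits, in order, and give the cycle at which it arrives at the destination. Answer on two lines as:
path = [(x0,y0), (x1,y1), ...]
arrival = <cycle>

[0] x=2 y=2 t=13
[1] x=1 y=2 t=17 →W
[2] x=1 y=3 t=21 →N
[3] x=1 y=4 t=25 →N
[4] x=1 y=5 t=29 →N
[5] x=1 y=6 t=33 →N
[6] x=1 y=7 t=37 →N

path = [(2,2), (1,2), (1,3), (1,4), (1,5), (1,6), (1,7)]
arrival = 37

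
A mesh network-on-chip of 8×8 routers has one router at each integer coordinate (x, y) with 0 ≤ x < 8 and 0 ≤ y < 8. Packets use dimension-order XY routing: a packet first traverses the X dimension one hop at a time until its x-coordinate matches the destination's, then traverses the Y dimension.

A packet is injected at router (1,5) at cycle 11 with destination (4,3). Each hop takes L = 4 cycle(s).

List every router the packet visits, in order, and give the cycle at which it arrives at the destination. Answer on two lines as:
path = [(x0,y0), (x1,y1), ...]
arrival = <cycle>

path = [(1,5), (2,5), (3,5), (4,5), (4,4), (4,3)]
arrival = 31

[0] x=1 y=5 t=11
[1] x=2 y=5 t=15 →E
[2] x=3 y=5 t=19 →E
[3] x=4 y=5 t=23 →E
[4] x=4 y=4 t=27 →S
[5] x=4 y=3 t=31 →S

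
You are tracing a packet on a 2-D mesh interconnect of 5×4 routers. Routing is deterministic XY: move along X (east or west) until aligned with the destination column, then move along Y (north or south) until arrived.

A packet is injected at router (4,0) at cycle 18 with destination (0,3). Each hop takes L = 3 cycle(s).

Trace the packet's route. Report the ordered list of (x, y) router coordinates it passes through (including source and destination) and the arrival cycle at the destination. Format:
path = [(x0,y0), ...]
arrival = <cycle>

path = [(4,0), (3,0), (2,0), (1,0), (0,0), (0,1), (0,2), (0,3)]
arrival = 39

[0] x=4 y=0 t=18
[1] x=3 y=0 t=21 →W
[2] x=2 y=0 t=24 →W
[3] x=1 y=0 t=27 →W
[4] x=0 y=0 t=30 →W
[5] x=0 y=1 t=33 →N
[6] x=0 y=2 t=36 →N
[7] x=0 y=3 t=39 →N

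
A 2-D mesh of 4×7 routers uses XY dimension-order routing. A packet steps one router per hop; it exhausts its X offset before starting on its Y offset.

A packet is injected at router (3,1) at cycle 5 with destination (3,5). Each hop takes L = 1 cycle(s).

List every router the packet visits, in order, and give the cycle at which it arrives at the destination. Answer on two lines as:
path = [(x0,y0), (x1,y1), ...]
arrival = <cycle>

[0] x=3 y=1 t=5
[1] x=3 y=2 t=6 →N
[2] x=3 y=3 t=7 →N
[3] x=3 y=4 t=8 →N
[4] x=3 y=5 t=9 →N

path = [(3,1), (3,2), (3,3), (3,4), (3,5)]
arrival = 9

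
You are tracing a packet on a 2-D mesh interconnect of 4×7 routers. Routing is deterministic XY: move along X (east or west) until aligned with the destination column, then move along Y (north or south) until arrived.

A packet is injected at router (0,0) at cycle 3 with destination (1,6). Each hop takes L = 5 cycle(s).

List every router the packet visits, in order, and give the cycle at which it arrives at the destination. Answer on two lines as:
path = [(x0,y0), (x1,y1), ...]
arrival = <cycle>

path = [(0,0), (1,0), (1,1), (1,2), (1,3), (1,4), (1,5), (1,6)]
arrival = 38

t=3: at (0,0)
t=8: at (1,0) after E
t=13: at (1,1) after N
t=18: at (1,2) after N
t=23: at (1,3) after N
t=28: at (1,4) after N
t=33: at (1,5) after N
t=38: at (1,6) after N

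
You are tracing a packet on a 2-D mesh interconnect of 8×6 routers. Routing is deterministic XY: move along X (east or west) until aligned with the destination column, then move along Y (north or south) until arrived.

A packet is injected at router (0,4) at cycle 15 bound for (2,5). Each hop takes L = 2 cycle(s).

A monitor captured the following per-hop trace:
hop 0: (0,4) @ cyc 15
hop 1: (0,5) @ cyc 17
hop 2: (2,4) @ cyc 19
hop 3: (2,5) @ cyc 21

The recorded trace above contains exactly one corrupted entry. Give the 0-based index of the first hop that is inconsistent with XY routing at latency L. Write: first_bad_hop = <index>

[1] (+0,+1) / 2c ⇒ BAD: Y-move but x=0≠2

first_bad_hop = 1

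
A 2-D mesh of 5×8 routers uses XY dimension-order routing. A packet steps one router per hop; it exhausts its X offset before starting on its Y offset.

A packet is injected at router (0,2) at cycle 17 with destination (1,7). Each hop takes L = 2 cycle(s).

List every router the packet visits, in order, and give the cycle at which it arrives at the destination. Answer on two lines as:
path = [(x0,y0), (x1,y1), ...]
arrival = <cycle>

path = [(0,2), (1,2), (1,3), (1,4), (1,5), (1,6), (1,7)]
arrival = 29

  0. router=(0,2) cycle=17 (inject)
  1. router=(1,2) cycle=19 dir=E
  2. router=(1,3) cycle=21 dir=N
  3. router=(1,4) cycle=23 dir=N
  4. router=(1,5) cycle=25 dir=N
  5. router=(1,6) cycle=27 dir=N
  6. router=(1,7) cycle=29 dir=N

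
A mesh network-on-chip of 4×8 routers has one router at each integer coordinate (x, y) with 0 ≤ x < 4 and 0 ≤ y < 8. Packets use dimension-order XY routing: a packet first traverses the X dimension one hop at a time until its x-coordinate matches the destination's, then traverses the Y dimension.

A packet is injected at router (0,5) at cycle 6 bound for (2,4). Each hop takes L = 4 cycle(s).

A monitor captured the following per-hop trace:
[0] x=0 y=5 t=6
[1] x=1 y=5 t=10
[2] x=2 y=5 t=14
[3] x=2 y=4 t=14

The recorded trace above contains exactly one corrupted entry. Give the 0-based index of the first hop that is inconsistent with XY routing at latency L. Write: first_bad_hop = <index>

hop 1: step (+1,+0), +4 cyc — ok
hop 2: step (+1,+0), +4 cyc — ok
hop 3: step (+0,-1), +0 cyc — BAD: Δcyc=0≠L

first_bad_hop = 3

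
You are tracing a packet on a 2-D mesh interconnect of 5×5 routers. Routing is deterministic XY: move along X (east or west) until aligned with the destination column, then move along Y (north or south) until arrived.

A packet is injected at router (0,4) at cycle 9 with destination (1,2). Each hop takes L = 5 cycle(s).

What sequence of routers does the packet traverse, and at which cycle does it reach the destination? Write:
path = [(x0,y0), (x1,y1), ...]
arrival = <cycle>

  0. router=(0,4) cycle=9 (inject)
  1. router=(1,4) cycle=14 dir=E
  2. router=(1,3) cycle=19 dir=S
  3. router=(1,2) cycle=24 dir=S

path = [(0,4), (1,4), (1,3), (1,2)]
arrival = 24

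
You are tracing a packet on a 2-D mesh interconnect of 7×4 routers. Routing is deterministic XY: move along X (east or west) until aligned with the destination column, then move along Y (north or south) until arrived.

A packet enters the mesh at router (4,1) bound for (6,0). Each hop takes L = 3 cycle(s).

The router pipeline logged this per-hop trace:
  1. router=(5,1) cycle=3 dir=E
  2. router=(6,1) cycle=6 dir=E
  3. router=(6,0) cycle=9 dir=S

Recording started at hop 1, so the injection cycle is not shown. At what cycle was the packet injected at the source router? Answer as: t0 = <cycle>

Hop 1 reached at cycle 3; hop k is at t0 + k·L.
Therefore t0 = 3 − L = 0.

t0 = 0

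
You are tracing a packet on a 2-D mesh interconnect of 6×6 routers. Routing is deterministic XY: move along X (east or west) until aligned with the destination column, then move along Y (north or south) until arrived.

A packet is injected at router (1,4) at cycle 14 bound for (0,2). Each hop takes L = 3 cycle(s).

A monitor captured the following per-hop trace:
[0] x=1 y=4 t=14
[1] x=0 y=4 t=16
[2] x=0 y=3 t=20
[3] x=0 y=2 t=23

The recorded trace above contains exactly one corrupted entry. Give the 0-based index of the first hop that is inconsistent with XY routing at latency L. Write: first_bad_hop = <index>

  1: Δx=-1 Δy=+0 Δt=2 [BAD: Δcyc=2≠L]

first_bad_hop = 1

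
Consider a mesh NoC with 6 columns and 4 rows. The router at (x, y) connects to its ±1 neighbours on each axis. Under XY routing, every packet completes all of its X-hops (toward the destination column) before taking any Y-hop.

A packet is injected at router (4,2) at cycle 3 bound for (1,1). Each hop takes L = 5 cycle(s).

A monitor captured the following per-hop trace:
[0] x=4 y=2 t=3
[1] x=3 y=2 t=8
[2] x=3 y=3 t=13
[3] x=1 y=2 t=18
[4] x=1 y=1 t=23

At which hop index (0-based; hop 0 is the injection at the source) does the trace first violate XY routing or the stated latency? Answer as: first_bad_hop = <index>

  1: Δx=-1 Δy=+0 Δt=5 [ok]
  2: Δx=+0 Δy=+1 Δt=5 [BAD: Y-move but x=3≠1]

first_bad_hop = 2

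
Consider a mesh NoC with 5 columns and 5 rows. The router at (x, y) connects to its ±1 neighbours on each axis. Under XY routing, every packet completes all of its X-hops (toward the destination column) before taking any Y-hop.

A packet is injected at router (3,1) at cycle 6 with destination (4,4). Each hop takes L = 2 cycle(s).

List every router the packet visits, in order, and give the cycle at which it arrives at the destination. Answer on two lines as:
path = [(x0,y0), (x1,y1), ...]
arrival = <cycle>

path = [(3,1), (4,1), (4,2), (4,3), (4,4)]
arrival = 14

#0 — 3,1 | c6
#1 — 4,1 | c8 | E
#2 — 4,2 | c10 | N
#3 — 4,3 | c12 | N
#4 — 4,4 | c14 | N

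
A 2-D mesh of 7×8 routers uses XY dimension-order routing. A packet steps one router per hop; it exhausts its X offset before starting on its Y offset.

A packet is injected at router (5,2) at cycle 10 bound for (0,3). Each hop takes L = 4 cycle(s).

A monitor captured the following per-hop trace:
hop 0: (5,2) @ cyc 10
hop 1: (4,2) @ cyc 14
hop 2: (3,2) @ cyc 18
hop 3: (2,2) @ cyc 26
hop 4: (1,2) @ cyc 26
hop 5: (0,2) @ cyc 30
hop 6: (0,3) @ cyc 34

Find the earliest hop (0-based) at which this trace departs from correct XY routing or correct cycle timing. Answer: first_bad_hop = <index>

first_bad_hop = 3

  1: Δx=-1 Δy=+0 Δt=4 [ok]
  2: Δx=-1 Δy=+0 Δt=4 [ok]
  3: Δx=-1 Δy=+0 Δt=8 [BAD: Δcyc=8≠L]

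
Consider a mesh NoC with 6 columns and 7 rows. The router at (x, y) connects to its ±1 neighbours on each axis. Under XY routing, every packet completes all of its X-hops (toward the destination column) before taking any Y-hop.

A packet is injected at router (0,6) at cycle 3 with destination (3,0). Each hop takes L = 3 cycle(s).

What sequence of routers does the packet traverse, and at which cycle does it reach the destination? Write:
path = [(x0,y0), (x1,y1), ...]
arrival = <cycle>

[0] x=0 y=6 t=3
[1] x=1 y=6 t=6 →E
[2] x=2 y=6 t=9 →E
[3] x=3 y=6 t=12 →E
[4] x=3 y=5 t=15 →S
[5] x=3 y=4 t=18 →S
[6] x=3 y=3 t=21 →S
[7] x=3 y=2 t=24 →S
[8] x=3 y=1 t=27 →S
[9] x=3 y=0 t=30 →S

path = [(0,6), (1,6), (2,6), (3,6), (3,5), (3,4), (3,3), (3,2), (3,1), (3,0)]
arrival = 30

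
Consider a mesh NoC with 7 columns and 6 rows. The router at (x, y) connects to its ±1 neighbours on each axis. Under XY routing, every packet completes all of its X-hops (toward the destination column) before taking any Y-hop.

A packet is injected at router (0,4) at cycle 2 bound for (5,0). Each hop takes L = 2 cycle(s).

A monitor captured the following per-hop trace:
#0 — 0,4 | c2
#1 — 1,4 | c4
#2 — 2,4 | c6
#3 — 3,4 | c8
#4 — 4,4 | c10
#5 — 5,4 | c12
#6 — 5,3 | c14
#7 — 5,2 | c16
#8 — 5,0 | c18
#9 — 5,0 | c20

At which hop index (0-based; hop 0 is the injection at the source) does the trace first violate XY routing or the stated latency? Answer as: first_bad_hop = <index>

first_bad_hop = 8

  1: Δx=+1 Δy=+0 Δt=2 [ok]
  2: Δx=+1 Δy=+0 Δt=2 [ok]
  3: Δx=+1 Δy=+0 Δt=2 [ok]
  4: Δx=+1 Δy=+0 Δt=2 [ok]
  5: Δx=+1 Δy=+0 Δt=2 [ok]
  6: Δx=+0 Δy=-1 Δt=2 [ok]
  7: Δx=+0 Δy=-1 Δt=2 [ok]
  8: Δx=+0 Δy=-2 Δt=2 [BAD: non-unit step]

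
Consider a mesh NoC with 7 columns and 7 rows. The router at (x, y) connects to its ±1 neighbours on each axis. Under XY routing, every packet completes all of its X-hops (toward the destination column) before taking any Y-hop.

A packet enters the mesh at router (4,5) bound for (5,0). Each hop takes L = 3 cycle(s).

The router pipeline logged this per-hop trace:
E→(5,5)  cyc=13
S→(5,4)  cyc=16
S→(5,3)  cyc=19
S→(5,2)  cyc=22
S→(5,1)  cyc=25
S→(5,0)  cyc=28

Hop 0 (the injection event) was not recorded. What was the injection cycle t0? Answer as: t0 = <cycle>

Hop 1 reached at cycle 13; hop k is at t0 + k·L.
Subtract one hop: t0 = 13 − 3 = 10.

t0 = 10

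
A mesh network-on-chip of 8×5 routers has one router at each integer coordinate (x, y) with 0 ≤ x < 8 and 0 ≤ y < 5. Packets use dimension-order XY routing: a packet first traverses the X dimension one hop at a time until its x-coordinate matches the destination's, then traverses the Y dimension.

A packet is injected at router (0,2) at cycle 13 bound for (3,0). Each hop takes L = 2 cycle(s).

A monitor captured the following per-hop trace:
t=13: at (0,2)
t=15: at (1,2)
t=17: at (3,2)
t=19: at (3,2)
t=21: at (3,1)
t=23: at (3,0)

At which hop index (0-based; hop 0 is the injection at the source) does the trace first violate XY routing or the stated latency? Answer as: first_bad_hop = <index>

first_bad_hop = 2

check 1→ d=(1,0) cyc+2: ok
check 2→ d=(2,0) cyc+2: BAD: non-unit step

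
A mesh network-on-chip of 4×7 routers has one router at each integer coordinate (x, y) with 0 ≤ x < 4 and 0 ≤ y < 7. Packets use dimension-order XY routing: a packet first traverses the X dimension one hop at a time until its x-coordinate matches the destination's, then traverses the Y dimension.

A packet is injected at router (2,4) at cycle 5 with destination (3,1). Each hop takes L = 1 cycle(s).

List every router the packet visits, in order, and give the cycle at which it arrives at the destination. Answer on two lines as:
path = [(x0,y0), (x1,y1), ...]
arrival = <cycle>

path = [(2,4), (3,4), (3,3), (3,2), (3,1)]
arrival = 9

#0 — 2,4 | c5
#1 — 3,4 | c6 | E
#2 — 3,3 | c7 | S
#3 — 3,2 | c8 | S
#4 — 3,1 | c9 | S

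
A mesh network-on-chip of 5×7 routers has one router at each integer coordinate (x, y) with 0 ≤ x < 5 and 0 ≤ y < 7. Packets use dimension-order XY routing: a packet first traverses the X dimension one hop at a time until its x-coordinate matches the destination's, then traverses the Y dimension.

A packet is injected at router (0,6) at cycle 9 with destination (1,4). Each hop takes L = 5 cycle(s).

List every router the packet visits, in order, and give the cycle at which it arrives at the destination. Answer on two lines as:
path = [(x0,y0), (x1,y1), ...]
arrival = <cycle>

path = [(0,6), (1,6), (1,5), (1,4)]
arrival = 24

hop 0: (0,6) @ cyc 9
hop 1: (1,6) @ cyc 14  [E]
hop 2: (1,5) @ cyc 19  [S]
hop 3: (1,4) @ cyc 24  [S]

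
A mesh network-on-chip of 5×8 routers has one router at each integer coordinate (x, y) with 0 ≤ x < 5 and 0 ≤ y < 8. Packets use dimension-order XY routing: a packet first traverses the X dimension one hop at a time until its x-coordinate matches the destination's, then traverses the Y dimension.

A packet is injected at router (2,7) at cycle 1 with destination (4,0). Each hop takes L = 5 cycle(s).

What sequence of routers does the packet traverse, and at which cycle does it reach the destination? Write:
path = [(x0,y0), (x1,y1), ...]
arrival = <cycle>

path = [(2,7), (3,7), (4,7), (4,6), (4,5), (4,4), (4,3), (4,2), (4,1), (4,0)]
arrival = 46

src (2,7)  cyc=1
E→(3,7)  cyc=6
E→(4,7)  cyc=11
S→(4,6)  cyc=16
S→(4,5)  cyc=21
S→(4,4)  cyc=26
S→(4,3)  cyc=31
S→(4,2)  cyc=36
S→(4,1)  cyc=41
S→(4,0)  cyc=46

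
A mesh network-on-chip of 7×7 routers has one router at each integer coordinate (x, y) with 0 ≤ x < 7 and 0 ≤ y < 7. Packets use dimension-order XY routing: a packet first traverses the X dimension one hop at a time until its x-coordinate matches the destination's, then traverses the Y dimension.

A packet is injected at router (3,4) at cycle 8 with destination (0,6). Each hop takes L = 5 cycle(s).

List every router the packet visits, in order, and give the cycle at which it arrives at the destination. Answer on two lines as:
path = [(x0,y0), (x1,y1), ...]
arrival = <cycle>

  0. router=(3,4) cycle=8 (inject)
  1. router=(2,4) cycle=13 dir=W
  2. router=(1,4) cycle=18 dir=W
  3. router=(0,4) cycle=23 dir=W
  4. router=(0,5) cycle=28 dir=N
  5. router=(0,6) cycle=33 dir=N

path = [(3,4), (2,4), (1,4), (0,4), (0,5), (0,6)]
arrival = 33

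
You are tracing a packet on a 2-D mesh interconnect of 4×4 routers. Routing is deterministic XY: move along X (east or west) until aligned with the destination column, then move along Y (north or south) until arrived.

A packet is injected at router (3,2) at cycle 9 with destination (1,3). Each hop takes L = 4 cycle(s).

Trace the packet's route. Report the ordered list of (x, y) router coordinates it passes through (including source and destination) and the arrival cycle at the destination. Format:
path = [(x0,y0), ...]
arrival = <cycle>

hop 0: (3,2) @ cyc 9
hop 1: (2,2) @ cyc 13  [W]
hop 2: (1,2) @ cyc 17  [W]
hop 3: (1,3) @ cyc 21  [N]

path = [(3,2), (2,2), (1,2), (1,3)]
arrival = 21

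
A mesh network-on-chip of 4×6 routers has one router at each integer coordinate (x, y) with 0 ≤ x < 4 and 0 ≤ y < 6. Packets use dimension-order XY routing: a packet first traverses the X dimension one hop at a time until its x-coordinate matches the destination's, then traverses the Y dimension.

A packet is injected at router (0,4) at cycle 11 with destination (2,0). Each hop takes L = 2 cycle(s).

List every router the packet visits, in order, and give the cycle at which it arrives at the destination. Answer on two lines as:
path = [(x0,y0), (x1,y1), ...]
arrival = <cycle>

path = [(0,4), (1,4), (2,4), (2,3), (2,2), (2,1), (2,0)]
arrival = 23

  0. router=(0,4) cycle=11 (inject)
  1. router=(1,4) cycle=13 dir=E
  2. router=(2,4) cycle=15 dir=E
  3. router=(2,3) cycle=17 dir=S
  4. router=(2,2) cycle=19 dir=S
  5. router=(2,1) cycle=21 dir=S
  6. router=(2,0) cycle=23 dir=S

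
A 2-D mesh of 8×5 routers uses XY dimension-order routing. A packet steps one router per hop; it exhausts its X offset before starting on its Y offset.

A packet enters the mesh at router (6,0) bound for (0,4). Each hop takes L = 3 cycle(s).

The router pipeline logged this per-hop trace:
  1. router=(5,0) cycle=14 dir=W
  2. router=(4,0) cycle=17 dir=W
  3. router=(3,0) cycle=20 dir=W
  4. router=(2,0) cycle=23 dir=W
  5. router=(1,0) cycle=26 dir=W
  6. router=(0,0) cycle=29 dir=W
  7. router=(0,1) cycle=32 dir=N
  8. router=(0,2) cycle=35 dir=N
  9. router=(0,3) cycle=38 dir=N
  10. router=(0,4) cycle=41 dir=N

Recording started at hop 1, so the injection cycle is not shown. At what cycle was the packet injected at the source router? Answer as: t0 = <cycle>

At hop 1 the cycle is 14; in general cyc_k = t0 + kL.
Subtract one hop: t0 = 14 − 3 = 11.

t0 = 11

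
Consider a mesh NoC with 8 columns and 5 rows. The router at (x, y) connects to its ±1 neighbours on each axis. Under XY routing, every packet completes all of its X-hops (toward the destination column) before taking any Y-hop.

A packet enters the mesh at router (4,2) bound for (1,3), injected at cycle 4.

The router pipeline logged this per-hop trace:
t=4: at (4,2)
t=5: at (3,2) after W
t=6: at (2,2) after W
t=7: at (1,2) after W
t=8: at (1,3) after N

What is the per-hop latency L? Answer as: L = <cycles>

Δcyc across hop 0→1: 5 − 4 = 1.
One hop costs L cycles, so L = 1.

L = 1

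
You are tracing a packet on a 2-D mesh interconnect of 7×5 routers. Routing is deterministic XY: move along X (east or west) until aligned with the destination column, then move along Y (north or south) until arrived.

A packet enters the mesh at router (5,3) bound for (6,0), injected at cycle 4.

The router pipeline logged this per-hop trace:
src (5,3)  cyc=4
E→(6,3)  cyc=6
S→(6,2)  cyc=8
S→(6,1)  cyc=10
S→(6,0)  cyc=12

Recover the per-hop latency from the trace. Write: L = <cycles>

cyc[1] − cyc[0] = 6 − 4 = 2.
Each hop adds L, hence L = 2.

L = 2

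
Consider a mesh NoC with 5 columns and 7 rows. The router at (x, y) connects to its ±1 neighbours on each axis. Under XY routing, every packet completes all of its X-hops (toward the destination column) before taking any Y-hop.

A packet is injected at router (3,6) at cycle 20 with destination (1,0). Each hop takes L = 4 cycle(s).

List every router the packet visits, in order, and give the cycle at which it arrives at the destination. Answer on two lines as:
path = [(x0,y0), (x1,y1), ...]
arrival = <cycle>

  0. router=(3,6) cycle=20 (inject)
  1. router=(2,6) cycle=24 dir=W
  2. router=(1,6) cycle=28 dir=W
  3. router=(1,5) cycle=32 dir=S
  4. router=(1,4) cycle=36 dir=S
  5. router=(1,3) cycle=40 dir=S
  6. router=(1,2) cycle=44 dir=S
  7. router=(1,1) cycle=48 dir=S
  8. router=(1,0) cycle=52 dir=S

path = [(3,6), (2,6), (1,6), (1,5), (1,4), (1,3), (1,2), (1,1), (1,0)]
arrival = 52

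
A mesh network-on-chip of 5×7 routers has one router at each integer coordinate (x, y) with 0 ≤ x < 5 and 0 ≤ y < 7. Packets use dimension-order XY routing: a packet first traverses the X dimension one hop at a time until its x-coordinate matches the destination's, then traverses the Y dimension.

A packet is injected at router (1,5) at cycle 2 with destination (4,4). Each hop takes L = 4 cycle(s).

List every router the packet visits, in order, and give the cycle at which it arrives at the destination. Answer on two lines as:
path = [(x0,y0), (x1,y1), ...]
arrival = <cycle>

t=2: at (1,5)
t=6: at (2,5) after E
t=10: at (3,5) after E
t=14: at (4,5) after E
t=18: at (4,4) after S

path = [(1,5), (2,5), (3,5), (4,5), (4,4)]
arrival = 18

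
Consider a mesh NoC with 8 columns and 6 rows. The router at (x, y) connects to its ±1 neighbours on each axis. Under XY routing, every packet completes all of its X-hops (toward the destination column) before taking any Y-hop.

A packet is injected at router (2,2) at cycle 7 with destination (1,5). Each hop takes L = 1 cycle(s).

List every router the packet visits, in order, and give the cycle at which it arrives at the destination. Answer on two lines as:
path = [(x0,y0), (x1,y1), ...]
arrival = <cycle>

  0. router=(2,2) cycle=7 (inject)
  1. router=(1,2) cycle=8 dir=W
  2. router=(1,3) cycle=9 dir=N
  3. router=(1,4) cycle=10 dir=N
  4. router=(1,5) cycle=11 dir=N

path = [(2,2), (1,2), (1,3), (1,4), (1,5)]
arrival = 11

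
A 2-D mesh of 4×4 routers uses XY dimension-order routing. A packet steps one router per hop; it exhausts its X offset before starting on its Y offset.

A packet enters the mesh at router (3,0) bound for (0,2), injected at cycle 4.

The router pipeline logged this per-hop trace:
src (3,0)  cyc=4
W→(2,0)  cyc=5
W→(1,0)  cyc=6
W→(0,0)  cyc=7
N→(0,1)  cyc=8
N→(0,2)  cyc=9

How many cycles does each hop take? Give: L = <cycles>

L = 1

Between hops 0 and 1 the cycle counter advances 5 − 4 = 1.
Each hop adds L, hence L = 1.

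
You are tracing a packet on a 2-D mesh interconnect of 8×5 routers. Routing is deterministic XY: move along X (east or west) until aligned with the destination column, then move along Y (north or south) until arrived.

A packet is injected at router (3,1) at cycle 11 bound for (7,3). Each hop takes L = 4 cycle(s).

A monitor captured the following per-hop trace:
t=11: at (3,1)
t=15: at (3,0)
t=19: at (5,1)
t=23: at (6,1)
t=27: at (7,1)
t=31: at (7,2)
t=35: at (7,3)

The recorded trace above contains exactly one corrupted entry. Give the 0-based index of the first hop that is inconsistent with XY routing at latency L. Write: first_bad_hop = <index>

  1: Δx=+0 Δy=-1 Δt=4 [BAD: Y-move but x=3≠7]

first_bad_hop = 1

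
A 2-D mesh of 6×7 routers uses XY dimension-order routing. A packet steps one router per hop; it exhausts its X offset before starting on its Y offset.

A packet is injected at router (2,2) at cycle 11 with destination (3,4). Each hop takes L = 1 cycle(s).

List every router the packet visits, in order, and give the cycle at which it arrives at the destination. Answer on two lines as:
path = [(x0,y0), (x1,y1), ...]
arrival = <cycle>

path = [(2,2), (3,2), (3,3), (3,4)]
arrival = 14

[0] x=2 y=2 t=11
[1] x=3 y=2 t=12 →E
[2] x=3 y=3 t=13 →N
[3] x=3 y=4 t=14 →N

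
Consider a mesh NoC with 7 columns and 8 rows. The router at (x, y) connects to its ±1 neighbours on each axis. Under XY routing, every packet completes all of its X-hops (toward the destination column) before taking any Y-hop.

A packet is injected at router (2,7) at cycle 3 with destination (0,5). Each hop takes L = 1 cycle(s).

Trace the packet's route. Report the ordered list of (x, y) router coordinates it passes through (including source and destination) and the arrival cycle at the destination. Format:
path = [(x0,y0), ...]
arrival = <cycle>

#0 — 2,7 | c3
#1 — 1,7 | c4 | W
#2 — 0,7 | c5 | W
#3 — 0,6 | c6 | S
#4 — 0,5 | c7 | S

path = [(2,7), (1,7), (0,7), (0,6), (0,5)]
arrival = 7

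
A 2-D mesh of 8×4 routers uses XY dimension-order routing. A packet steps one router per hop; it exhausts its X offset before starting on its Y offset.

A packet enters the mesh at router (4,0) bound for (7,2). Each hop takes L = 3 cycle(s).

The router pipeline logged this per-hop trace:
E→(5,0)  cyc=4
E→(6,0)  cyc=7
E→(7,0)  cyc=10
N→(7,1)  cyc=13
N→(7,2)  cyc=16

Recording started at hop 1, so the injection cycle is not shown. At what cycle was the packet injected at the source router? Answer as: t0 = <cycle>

At hop 1 the cycle is 4; in general cyc_k = t0 + kL.
t0 = cyc[1] − L = 4 − 3 = 1.

t0 = 1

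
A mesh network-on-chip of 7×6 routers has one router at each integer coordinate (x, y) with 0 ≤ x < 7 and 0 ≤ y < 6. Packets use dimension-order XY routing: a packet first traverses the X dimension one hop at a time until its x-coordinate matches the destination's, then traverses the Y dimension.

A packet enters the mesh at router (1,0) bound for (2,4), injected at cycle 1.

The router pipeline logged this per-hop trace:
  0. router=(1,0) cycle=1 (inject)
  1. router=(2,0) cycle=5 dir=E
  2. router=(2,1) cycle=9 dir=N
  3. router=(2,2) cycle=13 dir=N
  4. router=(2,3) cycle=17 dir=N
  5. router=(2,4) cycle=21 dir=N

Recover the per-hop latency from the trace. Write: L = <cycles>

cyc[1] − cyc[0] = 5 − 1 = 4.
Per-hop latency L = Δcyc = 4.

L = 4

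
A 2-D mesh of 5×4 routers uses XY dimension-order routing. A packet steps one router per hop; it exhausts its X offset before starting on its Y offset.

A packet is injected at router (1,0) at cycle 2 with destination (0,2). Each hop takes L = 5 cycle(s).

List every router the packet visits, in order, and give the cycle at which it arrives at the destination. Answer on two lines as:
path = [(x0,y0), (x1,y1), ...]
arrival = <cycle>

hop 0: (1,0) @ cyc 2
hop 1: (0,0) @ cyc 7  [W]
hop 2: (0,1) @ cyc 12  [N]
hop 3: (0,2) @ cyc 17  [N]

path = [(1,0), (0,0), (0,1), (0,2)]
arrival = 17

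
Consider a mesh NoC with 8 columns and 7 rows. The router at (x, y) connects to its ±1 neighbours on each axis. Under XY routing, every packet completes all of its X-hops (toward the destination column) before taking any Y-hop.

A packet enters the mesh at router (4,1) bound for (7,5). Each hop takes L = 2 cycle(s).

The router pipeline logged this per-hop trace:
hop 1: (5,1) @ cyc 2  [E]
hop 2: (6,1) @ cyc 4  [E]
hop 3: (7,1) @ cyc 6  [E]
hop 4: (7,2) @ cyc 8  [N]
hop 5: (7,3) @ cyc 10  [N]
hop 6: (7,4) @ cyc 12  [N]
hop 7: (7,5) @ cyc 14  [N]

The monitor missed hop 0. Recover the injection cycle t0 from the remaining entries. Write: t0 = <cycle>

Hop 1 reached at cycle 2; hop k is at t0 + k·L.
Subtract one hop: t0 = 2 − 2 = 0.

t0 = 0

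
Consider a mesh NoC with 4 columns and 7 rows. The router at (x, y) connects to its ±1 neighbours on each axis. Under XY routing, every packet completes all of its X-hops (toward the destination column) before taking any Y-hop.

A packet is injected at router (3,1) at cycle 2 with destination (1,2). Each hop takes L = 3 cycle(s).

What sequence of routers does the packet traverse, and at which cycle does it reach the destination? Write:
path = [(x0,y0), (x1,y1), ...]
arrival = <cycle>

hop 0: (3,1) @ cyc 2
hop 1: (2,1) @ cyc 5  [W]
hop 2: (1,1) @ cyc 8  [W]
hop 3: (1,2) @ cyc 11  [N]

path = [(3,1), (2,1), (1,1), (1,2)]
arrival = 11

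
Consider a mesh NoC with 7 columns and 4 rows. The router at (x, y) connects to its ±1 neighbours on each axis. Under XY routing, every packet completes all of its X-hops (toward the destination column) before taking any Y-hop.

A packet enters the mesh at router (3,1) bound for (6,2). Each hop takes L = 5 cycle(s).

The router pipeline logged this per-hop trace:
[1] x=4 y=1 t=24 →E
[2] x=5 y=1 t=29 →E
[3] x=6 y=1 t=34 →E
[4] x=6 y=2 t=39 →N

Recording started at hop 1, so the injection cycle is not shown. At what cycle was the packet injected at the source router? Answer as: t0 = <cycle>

t0 = 19

Hop 1 reached at cycle 24; hop k is at t0 + k·L.
Subtract one hop: t0 = 24 − 5 = 19.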